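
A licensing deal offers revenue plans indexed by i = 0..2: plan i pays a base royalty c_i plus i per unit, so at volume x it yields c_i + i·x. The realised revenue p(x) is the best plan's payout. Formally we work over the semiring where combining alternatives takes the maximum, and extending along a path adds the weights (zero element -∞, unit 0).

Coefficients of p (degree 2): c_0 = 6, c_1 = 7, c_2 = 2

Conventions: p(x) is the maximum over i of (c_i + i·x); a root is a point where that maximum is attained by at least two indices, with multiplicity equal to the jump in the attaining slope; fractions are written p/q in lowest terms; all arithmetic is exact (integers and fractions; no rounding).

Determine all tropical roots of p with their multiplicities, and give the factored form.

hull edge (i=0, c=6) to (i=1, c=7): slope 1, span 1
hull edge (i=1, c=7) to (i=2, c=2): slope -5, span 1
Factored form: p(x) = 2 ⊗ (x ⊕ (-1)) ⊗ (x ⊕ 5)
Answer: roots = -1 (mult 1), 5 (mult 1)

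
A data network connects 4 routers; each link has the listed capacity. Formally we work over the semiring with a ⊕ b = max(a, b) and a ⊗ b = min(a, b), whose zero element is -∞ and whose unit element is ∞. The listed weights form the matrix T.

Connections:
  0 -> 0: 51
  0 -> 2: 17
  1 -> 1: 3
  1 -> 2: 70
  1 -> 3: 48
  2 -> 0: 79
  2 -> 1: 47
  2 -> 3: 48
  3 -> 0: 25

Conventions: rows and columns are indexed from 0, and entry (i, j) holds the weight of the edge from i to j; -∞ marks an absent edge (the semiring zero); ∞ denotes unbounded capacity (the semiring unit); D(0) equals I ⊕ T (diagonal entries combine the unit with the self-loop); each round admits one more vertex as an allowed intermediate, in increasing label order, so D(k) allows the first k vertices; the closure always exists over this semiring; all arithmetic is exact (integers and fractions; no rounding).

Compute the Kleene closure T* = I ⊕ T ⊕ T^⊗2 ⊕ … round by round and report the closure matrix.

D(0):
  [∞, -∞, 17, -∞]
  [-∞, ∞, 70, 48]
  [79, 47, ∞, 48]
  [25, -∞, -∞, ∞]
D(1):
  [∞, -∞, 17, -∞]
  [-∞, ∞, 70, 48]
  [79, 47, ∞, 48]
  [25, -∞, 17, ∞]
D(2):
  [∞, -∞, 17, -∞]
  [-∞, ∞, 70, 48]
  [79, 47, ∞, 48]
  [25, -∞, 17, ∞]
D(3):
  [∞, 17, 17, 17]
  [70, ∞, 70, 48]
  [79, 47, ∞, 48]
  [25, 17, 17, ∞]
D(4):
  [∞, 17, 17, 17]
  [70, ∞, 70, 48]
  [79, 47, ∞, 48]
  [25, 17, 17, ∞]
Answer: T* = [[∞, 17, 17, 17], [70, ∞, 70, 48], [79, 47, ∞, 48], [25, 17, 17, ∞]]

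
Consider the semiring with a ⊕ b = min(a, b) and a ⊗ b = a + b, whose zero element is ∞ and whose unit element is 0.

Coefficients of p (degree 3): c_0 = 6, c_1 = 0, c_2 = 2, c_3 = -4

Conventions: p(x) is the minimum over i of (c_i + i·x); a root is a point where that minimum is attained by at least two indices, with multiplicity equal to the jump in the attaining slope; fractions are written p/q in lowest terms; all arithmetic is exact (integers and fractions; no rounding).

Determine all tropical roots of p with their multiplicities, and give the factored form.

hull edge (i=0, c=6) to (i=1, c=0): slope -6, span 1
hull edge (i=1, c=0) to (i=3, c=-4): slope -2, span 2
Factored form: p(x) = -4 ⊗ (x ⊕ 2) ⊗ (x ⊕ 2) ⊗ (x ⊕ 6)
Answer: roots = 2 (mult 2), 6 (mult 1)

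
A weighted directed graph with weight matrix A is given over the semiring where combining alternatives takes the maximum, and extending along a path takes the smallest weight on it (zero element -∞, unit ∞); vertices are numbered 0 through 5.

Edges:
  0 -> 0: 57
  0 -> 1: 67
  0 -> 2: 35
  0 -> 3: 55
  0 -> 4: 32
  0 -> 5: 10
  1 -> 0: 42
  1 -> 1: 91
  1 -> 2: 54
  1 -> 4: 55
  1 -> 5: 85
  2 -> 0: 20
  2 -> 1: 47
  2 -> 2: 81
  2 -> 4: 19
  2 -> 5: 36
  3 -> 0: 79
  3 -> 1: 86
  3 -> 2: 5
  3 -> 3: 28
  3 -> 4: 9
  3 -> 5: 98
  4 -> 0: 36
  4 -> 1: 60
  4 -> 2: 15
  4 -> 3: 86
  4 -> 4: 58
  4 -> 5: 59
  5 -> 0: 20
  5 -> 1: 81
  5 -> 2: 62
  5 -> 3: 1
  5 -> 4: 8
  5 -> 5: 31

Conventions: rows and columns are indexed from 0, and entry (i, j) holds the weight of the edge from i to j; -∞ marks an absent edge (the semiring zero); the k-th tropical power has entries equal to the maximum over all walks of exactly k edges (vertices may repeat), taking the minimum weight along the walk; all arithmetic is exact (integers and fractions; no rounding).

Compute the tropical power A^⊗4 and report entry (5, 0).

A^⊗2:
  [57, 67, 54, 55, 55, 67]
  [42, 91, 62, 55, 55, 85]
  [42, 47, 81, 20, 47, 47]
  [57, 86, 62, 55, 55, 85]
  [79, 86, 59, 58, 58, 86]
  [42, 81, 62, 20, 55, 81]
A^⊗3:
  [57, 67, 62, 55, 55, 67]
  [55, 91, 62, 55, 55, 85]
  [42, 47, 81, 47, 47, 47]
  [57, 86, 62, 55, 55, 85]
  [58, 86, 62, 58, 58, 85]
  [42, 81, 62, 55, 55, 81]
A^⊗4:
  [57, 67, 62, 55, 55, 67]
  [55, 91, 62, 55, 55, 85]
  [47, 47, 81, 47, 47, 47]
  [57, 86, 62, 55, 55, 85]
  [58, 86, 62, 58, 58, 85]
  [55, 81, 62, 55, 55, 81]
Key observation: the optimum is the walk 5->1->4->3->0, with weight 81 min 55 min 86 min 79 = 55.
Optimal value attained by: walk 5->1->4->3->0.
Answer: (A^⊗4)[5][0] = 55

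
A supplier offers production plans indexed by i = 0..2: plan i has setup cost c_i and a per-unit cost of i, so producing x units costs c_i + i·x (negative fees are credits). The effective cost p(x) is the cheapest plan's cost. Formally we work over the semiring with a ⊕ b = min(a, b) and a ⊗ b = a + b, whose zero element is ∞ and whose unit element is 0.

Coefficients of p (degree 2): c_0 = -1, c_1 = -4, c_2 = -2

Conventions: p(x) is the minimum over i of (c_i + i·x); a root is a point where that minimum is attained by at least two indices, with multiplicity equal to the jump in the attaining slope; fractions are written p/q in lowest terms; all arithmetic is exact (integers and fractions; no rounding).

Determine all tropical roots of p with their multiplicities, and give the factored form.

hull edge (i=0, c=-1) to (i=1, c=-4): slope -3, span 1
hull edge (i=1, c=-4) to (i=2, c=-2): slope 2, span 1
Factored form: p(x) = -2 ⊗ (x ⊕ (-2)) ⊗ (x ⊕ 3)
Answer: roots = -2 (mult 1), 3 (mult 1)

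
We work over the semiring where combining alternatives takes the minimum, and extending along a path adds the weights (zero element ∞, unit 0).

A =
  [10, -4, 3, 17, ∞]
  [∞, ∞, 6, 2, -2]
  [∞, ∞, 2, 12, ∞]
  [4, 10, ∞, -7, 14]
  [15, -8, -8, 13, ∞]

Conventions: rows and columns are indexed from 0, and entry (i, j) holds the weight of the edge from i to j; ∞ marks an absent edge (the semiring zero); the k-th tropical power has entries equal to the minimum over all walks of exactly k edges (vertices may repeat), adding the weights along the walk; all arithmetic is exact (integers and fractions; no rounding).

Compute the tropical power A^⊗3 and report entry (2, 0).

A^⊗2:
  [20, 6, 2, -2, -6]
  [6, -10, -10, -5, 16]
  [16, 22, 4, 5, 26]
  [-3, 0, 6, -14, 7]
  [17, 11, -6, -6, -10]
A^⊗3:
  [2, -14, -14, -9, 4]
  [-1, 2, -8, -12, -12]
  [9, 12, 6, -2, 19]
  [-10, -7, -1, -21, -2]
  [-2, -18, -18, -13, 8]
Key observation: the optimum is the walk 2->3->3->0, with weight 12 + (-7) + 4 = 9.
Optimal value attained by: walk 2->3->3->0.
Answer: (A^⊗3)[2][0] = 9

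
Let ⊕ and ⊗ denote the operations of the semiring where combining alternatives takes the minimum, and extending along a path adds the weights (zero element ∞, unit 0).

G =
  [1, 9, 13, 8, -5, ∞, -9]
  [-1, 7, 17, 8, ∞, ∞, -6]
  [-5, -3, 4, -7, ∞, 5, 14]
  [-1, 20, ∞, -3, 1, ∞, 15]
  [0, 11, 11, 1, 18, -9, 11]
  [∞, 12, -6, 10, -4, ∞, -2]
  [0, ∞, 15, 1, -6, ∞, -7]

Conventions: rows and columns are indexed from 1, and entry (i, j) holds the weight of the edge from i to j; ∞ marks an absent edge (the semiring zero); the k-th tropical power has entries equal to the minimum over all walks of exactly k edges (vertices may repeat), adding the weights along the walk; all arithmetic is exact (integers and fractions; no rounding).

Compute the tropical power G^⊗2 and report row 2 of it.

G^⊗2:
  [-9, 6, 6, -8, -15, -14, -16]
  [-6, 8, 9, -5, -12, 22, -13]
  [-8, 1, -1, -10, -10, 9, -14]
  [-4, 8, 12, -6, -6, -8, -10]
  [0, 3, -15, -2, -13, 9, -11]
  [-11, -9, -2, -13, -8, -13, -9]
  [-7, 5, 5, -6, -13, -15, -14]
Answer: row 2 of G^⊗2 = [-6, 8, 9, -5, -12, 22, -13]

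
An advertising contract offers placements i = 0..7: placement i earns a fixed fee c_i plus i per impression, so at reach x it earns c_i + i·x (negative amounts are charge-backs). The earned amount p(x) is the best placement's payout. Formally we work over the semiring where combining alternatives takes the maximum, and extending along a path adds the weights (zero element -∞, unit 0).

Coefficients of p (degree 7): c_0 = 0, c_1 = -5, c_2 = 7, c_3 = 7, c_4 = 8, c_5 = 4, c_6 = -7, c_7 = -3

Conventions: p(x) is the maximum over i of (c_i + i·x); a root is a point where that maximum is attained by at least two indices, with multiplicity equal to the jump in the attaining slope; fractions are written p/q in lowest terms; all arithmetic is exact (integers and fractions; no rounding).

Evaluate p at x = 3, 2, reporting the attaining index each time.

p(3) = max(0+0·3=0, -5+1·3=-2, 7+2·3=13, 7+3·3=16, 8+4·3=20, 4+5·3=19, -7+6·3=11, -3+7·3=18) = 20 (attained by i=4)
p(2) = max(0+0·2=0, -5+1·2=-3, 7+2·2=11, 7+3·2=13, 8+4·2=16, 4+5·2=14, -7+6·2=5, -3+7·2=11) = 16 (attained by i=4)
Answer: p(3) = 20; p(2) = 16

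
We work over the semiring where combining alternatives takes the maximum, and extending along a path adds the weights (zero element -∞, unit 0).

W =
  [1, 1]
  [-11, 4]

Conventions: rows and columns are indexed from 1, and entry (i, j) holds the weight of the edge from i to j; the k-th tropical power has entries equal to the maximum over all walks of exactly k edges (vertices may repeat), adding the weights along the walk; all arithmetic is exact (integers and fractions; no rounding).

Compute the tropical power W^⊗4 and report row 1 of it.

W^⊗2:
  [2, 5]
  [-7, 8]
W^⊗3:
  [3, 9]
  [-3, 12]
W^⊗4:
  [4, 13]
  [1, 16]
Answer: row 1 of W^⊗4 = [4, 13]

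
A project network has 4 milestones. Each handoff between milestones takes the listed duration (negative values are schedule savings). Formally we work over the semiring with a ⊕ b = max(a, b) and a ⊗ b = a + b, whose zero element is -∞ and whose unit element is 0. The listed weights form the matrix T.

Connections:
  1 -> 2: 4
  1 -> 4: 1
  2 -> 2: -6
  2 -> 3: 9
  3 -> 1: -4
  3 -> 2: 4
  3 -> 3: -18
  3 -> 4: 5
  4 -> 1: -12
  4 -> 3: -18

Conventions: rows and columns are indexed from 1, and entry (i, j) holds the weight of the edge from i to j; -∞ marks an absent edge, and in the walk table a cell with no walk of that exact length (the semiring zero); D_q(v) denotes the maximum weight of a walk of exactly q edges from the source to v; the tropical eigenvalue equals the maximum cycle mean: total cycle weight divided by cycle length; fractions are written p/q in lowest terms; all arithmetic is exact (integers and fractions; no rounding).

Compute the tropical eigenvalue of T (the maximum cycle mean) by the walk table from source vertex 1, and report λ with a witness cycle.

q=0: [0, -∞, -∞, -∞]
q=1: [-∞, 4, -∞, 1]
q=2: [-11, -2, 13, -∞]
q=3: [9, 17, 7, 18]
q=4: [6, 13, 26, 12]
Optimal cycle mean attained by: cycle 2->3->2, total 9 + 4, length 2.
Answer: λ = 13/2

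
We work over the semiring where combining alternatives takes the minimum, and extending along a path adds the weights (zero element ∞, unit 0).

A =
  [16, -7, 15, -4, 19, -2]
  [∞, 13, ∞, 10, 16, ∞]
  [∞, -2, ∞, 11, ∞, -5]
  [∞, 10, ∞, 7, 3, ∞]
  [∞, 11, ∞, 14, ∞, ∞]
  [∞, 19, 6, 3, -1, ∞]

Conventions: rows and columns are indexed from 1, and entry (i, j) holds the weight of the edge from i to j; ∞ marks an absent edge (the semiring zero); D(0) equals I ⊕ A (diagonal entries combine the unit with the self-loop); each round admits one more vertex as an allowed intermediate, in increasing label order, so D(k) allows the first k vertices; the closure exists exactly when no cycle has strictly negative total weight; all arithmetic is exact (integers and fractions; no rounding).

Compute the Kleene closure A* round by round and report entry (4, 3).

D(0):
  [0, -7, 15, -4, 19, -2]
  [∞, 0, ∞, 10, 16, ∞]
  [∞, -2, 0, 11, ∞, -5]
  [∞, 10, ∞, 0, 3, ∞]
  [∞, 11, ∞, 14, 0, ∞]
  [∞, 19, 6, 3, -1, 0]
D(1):
  [0, -7, 15, -4, 19, -2]
  [∞, 0, ∞, 10, 16, ∞]
  [∞, -2, 0, 11, ∞, -5]
  [∞, 10, ∞, 0, 3, ∞]
  [∞, 11, ∞, 14, 0, ∞]
  [∞, 19, 6, 3, -1, 0]
D(2):
  [0, -7, 15, -4, 9, -2]
  [∞, 0, ∞, 10, 16, ∞]
  [∞, -2, 0, 8, 14, -5]
  [∞, 10, ∞, 0, 3, ∞]
  [∞, 11, ∞, 14, 0, ∞]
  [∞, 19, 6, 3, -1, 0]
D(3):
  [0, -7, 15, -4, 9, -2]
  [∞, 0, ∞, 10, 16, ∞]
  [∞, -2, 0, 8, 14, -5]
  [∞, 10, ∞, 0, 3, ∞]
  [∞, 11, ∞, 14, 0, ∞]
  [∞, 4, 6, 3, -1, 0]
D(4):
  [0, -7, 15, -4, -1, -2]
  [∞, 0, ∞, 10, 13, ∞]
  [∞, -2, 0, 8, 11, -5]
  [∞, 10, ∞, 0, 3, ∞]
  [∞, 11, ∞, 14, 0, ∞]
  [∞, 4, 6, 3, -1, 0]
D(5):
  [0, -7, 15, -4, -1, -2]
  [∞, 0, ∞, 10, 13, ∞]
  [∞, -2, 0, 8, 11, -5]
  [∞, 10, ∞, 0, 3, ∞]
  [∞, 11, ∞, 14, 0, ∞]
  [∞, 4, 6, 3, -1, 0]
D(6):
  [0, -7, 4, -4, -3, -2]
  [∞, 0, ∞, 10, 13, ∞]
  [∞, -2, 0, -2, -6, -5]
  [∞, 10, ∞, 0, 3, ∞]
  [∞, 11, ∞, 14, 0, ∞]
  [∞, 4, 6, 3, -1, 0]
Answer: A*[4][3] = ∞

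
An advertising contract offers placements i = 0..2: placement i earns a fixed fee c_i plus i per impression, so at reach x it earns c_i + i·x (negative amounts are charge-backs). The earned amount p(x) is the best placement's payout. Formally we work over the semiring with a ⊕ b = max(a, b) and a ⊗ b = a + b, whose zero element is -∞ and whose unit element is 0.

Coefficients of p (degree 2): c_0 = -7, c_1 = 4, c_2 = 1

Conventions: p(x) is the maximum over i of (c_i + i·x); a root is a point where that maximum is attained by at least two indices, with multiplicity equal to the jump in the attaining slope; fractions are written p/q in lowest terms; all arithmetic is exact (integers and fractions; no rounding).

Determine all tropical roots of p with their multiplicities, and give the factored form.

hull edge (i=0, c=-7) to (i=1, c=4): slope 11, span 1
hull edge (i=1, c=4) to (i=2, c=1): slope -3, span 1
Factored form: p(x) = 1 ⊗ (x ⊕ (-11)) ⊗ (x ⊕ 3)
Answer: roots = -11 (mult 1), 3 (mult 1)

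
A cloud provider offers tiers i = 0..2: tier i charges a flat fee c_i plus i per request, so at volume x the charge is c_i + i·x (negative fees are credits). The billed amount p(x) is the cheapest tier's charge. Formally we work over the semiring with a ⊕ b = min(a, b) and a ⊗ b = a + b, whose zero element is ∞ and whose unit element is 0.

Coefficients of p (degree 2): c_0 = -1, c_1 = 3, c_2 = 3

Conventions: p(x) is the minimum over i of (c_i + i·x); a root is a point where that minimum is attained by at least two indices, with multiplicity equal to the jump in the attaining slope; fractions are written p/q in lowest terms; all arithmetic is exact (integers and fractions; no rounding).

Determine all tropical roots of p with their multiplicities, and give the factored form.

hull edge (i=0, c=-1) to (i=2, c=3): slope 2, span 2
Factored form: p(x) = 3 ⊗ (x ⊕ (-2)) ⊗ (x ⊕ (-2))
Answer: roots = -2 (mult 2)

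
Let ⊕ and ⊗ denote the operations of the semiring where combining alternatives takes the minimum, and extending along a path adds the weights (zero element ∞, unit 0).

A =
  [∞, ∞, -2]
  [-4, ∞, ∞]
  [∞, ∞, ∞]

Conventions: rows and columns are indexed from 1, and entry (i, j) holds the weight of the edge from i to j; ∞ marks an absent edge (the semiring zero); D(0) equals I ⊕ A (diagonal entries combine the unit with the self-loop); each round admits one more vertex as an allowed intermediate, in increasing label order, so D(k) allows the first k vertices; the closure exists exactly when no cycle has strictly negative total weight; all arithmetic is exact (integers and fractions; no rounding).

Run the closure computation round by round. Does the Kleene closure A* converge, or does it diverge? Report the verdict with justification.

D(0):
  [0, ∞, -2]
  [-4, 0, ∞]
  [∞, ∞, 0]
D(1):
  [0, ∞, -2]
  [-4, 0, -6]
  [∞, ∞, 0]
D(2):
  [0, ∞, -2]
  [-4, 0, -6]
  [∞, ∞, 0]
D(3):
  [0, ∞, -2]
  [-4, 0, -6]
  [∞, ∞, 0]
Key observation: every diagonal entry stays at the unit through all rounds, so no improving cycle exists.
Answer: CONVERGES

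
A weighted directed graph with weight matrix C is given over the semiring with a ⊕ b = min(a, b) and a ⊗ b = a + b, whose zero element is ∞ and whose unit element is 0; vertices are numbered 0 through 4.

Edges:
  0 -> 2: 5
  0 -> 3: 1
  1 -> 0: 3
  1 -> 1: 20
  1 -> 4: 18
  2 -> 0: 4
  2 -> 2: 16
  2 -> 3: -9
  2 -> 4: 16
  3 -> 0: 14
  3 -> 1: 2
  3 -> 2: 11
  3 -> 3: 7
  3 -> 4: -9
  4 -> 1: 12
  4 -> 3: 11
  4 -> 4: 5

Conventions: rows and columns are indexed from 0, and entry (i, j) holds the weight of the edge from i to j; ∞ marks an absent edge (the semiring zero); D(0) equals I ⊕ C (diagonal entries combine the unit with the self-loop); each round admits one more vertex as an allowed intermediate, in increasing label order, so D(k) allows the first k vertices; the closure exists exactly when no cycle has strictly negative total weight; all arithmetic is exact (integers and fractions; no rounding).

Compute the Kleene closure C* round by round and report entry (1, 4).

D(0):
  [0, ∞, 5, 1, ∞]
  [3, 0, ∞, ∞, 18]
  [4, ∞, 0, -9, 16]
  [14, 2, 11, 0, -9]
  [∞, 12, ∞, 11, 0]
D(1):
  [0, ∞, 5, 1, ∞]
  [3, 0, 8, 4, 18]
  [4, ∞, 0, -9, 16]
  [14, 2, 11, 0, -9]
  [∞, 12, ∞, 11, 0]
D(2):
  [0, ∞, 5, 1, ∞]
  [3, 0, 8, 4, 18]
  [4, ∞, 0, -9, 16]
  [5, 2, 10, 0, -9]
  [15, 12, 20, 11, 0]
D(3):
  [0, ∞, 5, -4, 21]
  [3, 0, 8, -1, 18]
  [4, ∞, 0, -9, 16]
  [5, 2, 10, 0, -9]
  [15, 12, 20, 11, 0]
D(4):
  [0, -2, 5, -4, -13]
  [3, 0, 8, -1, -10]
  [-4, -7, 0, -9, -18]
  [5, 2, 10, 0, -9]
  [15, 12, 20, 11, 0]
D(5):
  [0, -2, 5, -4, -13]
  [3, 0, 8, -1, -10]
  [-4, -7, 0, -9, -18]
  [5, 2, 10, 0, -9]
  [15, 12, 20, 11, 0]
Answer: C*[1][4] = -10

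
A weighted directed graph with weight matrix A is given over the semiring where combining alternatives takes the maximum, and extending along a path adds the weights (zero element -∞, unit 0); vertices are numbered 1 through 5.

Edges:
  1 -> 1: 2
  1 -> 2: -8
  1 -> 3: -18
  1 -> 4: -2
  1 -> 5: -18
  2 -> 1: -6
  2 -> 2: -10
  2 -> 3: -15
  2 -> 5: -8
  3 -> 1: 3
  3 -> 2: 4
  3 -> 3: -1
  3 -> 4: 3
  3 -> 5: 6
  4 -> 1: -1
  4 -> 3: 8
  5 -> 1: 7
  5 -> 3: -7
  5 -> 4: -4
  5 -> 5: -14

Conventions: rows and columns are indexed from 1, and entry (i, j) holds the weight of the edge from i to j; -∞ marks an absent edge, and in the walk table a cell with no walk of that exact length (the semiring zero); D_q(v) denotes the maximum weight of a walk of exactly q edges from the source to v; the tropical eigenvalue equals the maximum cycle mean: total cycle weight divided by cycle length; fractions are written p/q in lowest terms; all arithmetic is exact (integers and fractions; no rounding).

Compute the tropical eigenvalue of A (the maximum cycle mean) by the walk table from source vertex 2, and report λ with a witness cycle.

q=0: [-∞, 0, -∞, -∞, -∞]
q=1: [-6, -10, -15, -∞, -8]
q=2: [-1, -11, -15, -8, -9]
q=3: [1, -9, 0, -3, -9]
q=4: [3, 4, 5, 3, 6]
q=5: [13, 9, 11, 8, 11]
Optimal cycle mean attained by: cycle 3->4->3, total 3 + 8, length 2.
Answer: λ = 11/2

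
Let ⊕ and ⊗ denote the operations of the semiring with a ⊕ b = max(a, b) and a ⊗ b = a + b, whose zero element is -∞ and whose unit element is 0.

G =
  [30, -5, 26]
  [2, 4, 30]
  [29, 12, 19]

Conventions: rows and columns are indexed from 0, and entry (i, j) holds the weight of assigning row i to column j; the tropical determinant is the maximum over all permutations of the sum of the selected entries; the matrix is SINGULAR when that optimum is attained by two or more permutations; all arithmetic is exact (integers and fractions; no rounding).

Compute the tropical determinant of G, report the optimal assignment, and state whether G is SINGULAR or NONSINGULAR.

σ = (0, 1, 2): 30 + 4 + 19 = 53
σ = (0, 2, 1): 30 + 30 + 12 = 72
σ = (1, 0, 2): (-5) + 2 + 19 = 16
σ = (1, 2, 0): (-5) + 30 + 29 = 54
σ = (2, 0, 1): 26 + 2 + 12 = 40
σ = (2, 1, 0): 26 + 4 + 29 = 59
Optimal value attained by: σ = (0, 2, 1).
Answer: det⊕(G) = 72; verdict: NONSINGULAR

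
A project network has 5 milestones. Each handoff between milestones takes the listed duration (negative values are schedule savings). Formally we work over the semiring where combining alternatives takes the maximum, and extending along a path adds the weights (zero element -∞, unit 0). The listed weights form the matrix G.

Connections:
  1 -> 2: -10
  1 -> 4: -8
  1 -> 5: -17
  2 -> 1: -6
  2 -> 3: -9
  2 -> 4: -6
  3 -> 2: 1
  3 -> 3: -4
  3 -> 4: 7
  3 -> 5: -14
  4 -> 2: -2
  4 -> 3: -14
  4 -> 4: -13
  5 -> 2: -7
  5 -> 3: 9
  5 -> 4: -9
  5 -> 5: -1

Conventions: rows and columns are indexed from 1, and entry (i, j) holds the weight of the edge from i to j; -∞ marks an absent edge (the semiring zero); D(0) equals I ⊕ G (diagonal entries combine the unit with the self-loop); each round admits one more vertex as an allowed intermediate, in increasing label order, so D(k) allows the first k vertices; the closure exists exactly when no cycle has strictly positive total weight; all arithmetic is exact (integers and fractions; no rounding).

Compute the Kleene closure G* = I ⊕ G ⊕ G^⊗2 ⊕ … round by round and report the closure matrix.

D(0):
  [0, -10, -∞, -8, -17]
  [-6, 0, -9, -6, -∞]
  [-∞, 1, 0, 7, -14]
  [-∞, -2, -14, 0, -∞]
  [-∞, -7, 9, -9, 0]
D(1):
  [0, -10, -∞, -8, -17]
  [-6, 0, -9, -6, -23]
  [-∞, 1, 0, 7, -14]
  [-∞, -2, -14, 0, -∞]
  [-∞, -7, 9, -9, 0]
D(2):
  [0, -10, -19, -8, -17]
  [-6, 0, -9, -6, -23]
  [-5, 1, 0, 7, -14]
  [-8, -2, -11, 0, -25]
  [-13, -7, 9, -9, 0]
D(3):
  [0, -10, -19, -8, -17]
  [-6, 0, -9, -2, -23]
  [-5, 1, 0, 7, -14]
  [-8, -2, -11, 0, -25]
  [4, 10, 9, 16, 0]
D(4):
  [0, -10, -19, -8, -17]
  [-6, 0, -9, -2, -23]
  [-1, 5, 0, 7, -14]
  [-8, -2, -11, 0, -25]
  [8, 14, 9, 16, 0]
D(5):
  [0, -3, -8, -1, -17]
  [-6, 0, -9, -2, -23]
  [-1, 5, 0, 7, -14]
  [-8, -2, -11, 0, -25]
  [8, 14, 9, 16, 0]
Answer: G* = [[0, -3, -8, -1, -17], [-6, 0, -9, -2, -23], [-1, 5, 0, 7, -14], [-8, -2, -11, 0, -25], [8, 14, 9, 16, 0]]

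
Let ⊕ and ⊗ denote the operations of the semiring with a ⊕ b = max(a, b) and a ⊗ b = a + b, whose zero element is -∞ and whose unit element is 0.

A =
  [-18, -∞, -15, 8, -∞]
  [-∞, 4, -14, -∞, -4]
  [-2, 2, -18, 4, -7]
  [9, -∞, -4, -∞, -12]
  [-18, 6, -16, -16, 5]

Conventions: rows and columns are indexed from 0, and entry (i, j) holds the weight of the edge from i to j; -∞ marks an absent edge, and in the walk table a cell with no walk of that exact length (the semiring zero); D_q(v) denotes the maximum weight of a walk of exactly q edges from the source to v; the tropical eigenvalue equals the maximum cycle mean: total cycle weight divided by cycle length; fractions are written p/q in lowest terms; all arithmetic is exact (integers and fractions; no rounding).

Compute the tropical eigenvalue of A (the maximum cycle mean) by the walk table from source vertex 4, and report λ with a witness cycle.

q=0: [-∞, -∞, -∞, -∞, 0]
q=1: [-18, 6, -16, -16, 5]
q=2: [-7, 11, -8, -10, 10]
q=3: [-1, 16, -3, 1, 15]
q=4: [10, 21, 2, 7, 20]
q=5: [16, 26, 7, 18, 25]
Optimal cycle mean attained by: cycle 0->3->0, total 8 + 9, length 2.
Answer: λ = 17/2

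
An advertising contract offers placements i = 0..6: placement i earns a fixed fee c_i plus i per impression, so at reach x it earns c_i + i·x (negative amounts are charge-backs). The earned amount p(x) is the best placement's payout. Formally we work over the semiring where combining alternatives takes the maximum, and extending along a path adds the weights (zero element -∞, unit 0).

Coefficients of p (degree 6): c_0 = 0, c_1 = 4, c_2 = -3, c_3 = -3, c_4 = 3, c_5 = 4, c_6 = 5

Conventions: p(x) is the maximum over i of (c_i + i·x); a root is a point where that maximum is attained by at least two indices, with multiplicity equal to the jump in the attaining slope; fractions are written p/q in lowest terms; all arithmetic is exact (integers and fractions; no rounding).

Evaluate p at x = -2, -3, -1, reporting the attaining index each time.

p(-2) = max(0+0·(-2)=0, 4+1·(-2)=2, -3+2·(-2)=-7, -3+3·(-2)=-9, 3+4·(-2)=-5, 4+5·(-2)=-6, 5+6·(-2)=-7) = 2 (attained by i=1)
p(-3) = max(0+0·(-3)=0, 4+1·(-3)=1, -3+2·(-3)=-9, -3+3·(-3)=-12, 3+4·(-3)=-9, 4+5·(-3)=-11, 5+6·(-3)=-13) = 1 (attained by i=1)
p(-1) = max(0+0·(-1)=0, 4+1·(-1)=3, -3+2·(-1)=-5, -3+3·(-1)=-6, 3+4·(-1)=-1, 4+5·(-1)=-1, 5+6·(-1)=-1) = 3 (attained by i=1)
Answer: p(-2) = 2; p(-3) = 1; p(-1) = 3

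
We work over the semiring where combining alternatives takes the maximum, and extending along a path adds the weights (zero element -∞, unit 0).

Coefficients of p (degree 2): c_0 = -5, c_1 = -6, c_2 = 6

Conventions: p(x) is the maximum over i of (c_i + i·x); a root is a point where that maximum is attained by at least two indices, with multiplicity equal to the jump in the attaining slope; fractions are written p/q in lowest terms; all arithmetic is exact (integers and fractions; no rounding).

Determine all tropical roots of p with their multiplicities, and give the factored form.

hull edge (i=0, c=-5) to (i=2, c=6): slope 11/2, span 2
Factored form: p(x) = 6 ⊗ (x ⊕ (-11/2)) ⊗ (x ⊕ (-11/2))
Answer: roots = -11/2 (mult 2)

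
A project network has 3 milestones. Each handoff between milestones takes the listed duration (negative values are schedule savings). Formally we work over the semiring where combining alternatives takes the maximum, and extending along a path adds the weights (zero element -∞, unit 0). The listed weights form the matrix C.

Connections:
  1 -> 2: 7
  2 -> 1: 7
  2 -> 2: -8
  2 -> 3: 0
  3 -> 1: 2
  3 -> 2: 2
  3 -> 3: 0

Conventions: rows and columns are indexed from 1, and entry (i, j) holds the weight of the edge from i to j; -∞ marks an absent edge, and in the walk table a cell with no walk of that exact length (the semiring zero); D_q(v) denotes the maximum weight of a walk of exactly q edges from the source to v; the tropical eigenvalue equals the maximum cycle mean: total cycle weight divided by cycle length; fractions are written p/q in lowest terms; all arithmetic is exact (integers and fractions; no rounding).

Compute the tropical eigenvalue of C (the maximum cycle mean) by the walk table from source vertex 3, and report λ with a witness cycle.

q=0: [-∞, -∞, 0]
q=1: [2, 2, 0]
q=2: [9, 9, 2]
q=3: [16, 16, 9]
Optimal cycle mean attained by: cycle 1->2->1, total 7 + 7, length 2.
Answer: λ = 7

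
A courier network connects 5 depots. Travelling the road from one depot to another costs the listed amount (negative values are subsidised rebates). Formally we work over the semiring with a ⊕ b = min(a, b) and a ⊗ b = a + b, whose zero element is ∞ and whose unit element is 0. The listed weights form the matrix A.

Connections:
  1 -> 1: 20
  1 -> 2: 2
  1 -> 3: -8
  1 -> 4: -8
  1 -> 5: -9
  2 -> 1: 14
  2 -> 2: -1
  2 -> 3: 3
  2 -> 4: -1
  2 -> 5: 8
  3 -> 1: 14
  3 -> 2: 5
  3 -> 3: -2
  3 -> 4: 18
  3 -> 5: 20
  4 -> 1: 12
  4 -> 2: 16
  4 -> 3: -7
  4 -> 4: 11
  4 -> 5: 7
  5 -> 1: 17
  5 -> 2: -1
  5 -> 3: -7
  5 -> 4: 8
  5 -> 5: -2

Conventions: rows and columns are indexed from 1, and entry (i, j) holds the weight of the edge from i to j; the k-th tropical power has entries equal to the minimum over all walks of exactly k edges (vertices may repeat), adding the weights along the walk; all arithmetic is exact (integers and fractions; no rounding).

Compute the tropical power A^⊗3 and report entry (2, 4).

A^⊗2:
  [4, -10, -16, -1, -11]
  [11, -2, -8, -2, 5]
  [12, 3, -4, 4, 5]
  [7, -2, -9, 4, 3]
  [7, -3, -9, -2, -4]
A^⊗3:
  [-2, -12, -18, -11, -13]
  [6, -3, -10, -3, 2]
  [10, 1, -6, 2, 3]
  [5, -4, -11, -3, -2]
  [5, -5, -11, -4, -6]
Key observation: the optimum is the walk 2->2->2->4, with weight (-1) + (-1) + (-1) = -3.
Optimal value attained by: walk 2->2->2->4.
Answer: (A^⊗3)[2][4] = -3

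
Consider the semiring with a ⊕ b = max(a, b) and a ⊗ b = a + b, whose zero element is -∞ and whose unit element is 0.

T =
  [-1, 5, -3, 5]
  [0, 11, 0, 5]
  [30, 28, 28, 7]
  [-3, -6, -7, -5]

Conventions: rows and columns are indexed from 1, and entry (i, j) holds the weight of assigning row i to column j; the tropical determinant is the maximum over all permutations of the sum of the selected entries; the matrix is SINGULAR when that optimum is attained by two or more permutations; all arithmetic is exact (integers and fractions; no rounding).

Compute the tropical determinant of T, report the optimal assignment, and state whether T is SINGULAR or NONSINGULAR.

σ = (1, 2, 3, 4): (-1) + 11 + 28 + (-5) = 33
σ = (1, 2, 4, 3): (-1) + 11 + 7 + (-7) = 10
σ = (1, 3, 2, 4): (-1) + 0 + 28 + (-5) = 22
σ = (1, 3, 4, 2): (-1) + 0 + 7 + (-6) = 0
σ = (1, 4, 2, 3): (-1) + 5 + 28 + (-7) = 25
σ = (1, 4, 3, 2): (-1) + 5 + 28 + (-6) = 26
σ = (2, 1, 3, 4): 5 + 0 + 28 + (-5) = 28
σ = (2, 1, 4, 3): 5 + 0 + 7 + (-7) = 5
σ = (2, 3, 1, 4): 5 + 0 + 30 + (-5) = 30
σ = (2, 3, 4, 1): 5 + 0 + 7 + (-3) = 9
σ = (2, 4, 1, 3): 5 + 5 + 30 + (-7) = 33
σ = (2, 4, 3, 1): 5 + 5 + 28 + (-3) = 35
σ = (3, 1, 2, 4): (-3) + 0 + 28 + (-5) = 20
σ = (3, 1, 4, 2): (-3) + 0 + 7 + (-6) = -2
σ = (3, 2, 1, 4): (-3) + 11 + 30 + (-5) = 33
σ = (3, 2, 4, 1): (-3) + 11 + 7 + (-3) = 12
σ = (3, 4, 1, 2): (-3) + 5 + 30 + (-6) = 26
σ = (3, 4, 2, 1): (-3) + 5 + 28 + (-3) = 27
σ = (4, 1, 2, 3): 5 + 0 + 28 + (-7) = 26
σ = (4, 1, 3, 2): 5 + 0 + 28 + (-6) = 27
σ = (4, 2, 1, 3): 5 + 11 + 30 + (-7) = 39
σ = (4, 2, 3, 1): 5 + 11 + 28 + (-3) = 41
σ = (4, 3, 1, 2): 5 + 0 + 30 + (-6) = 29
σ = (4, 3, 2, 1): 5 + 0 + 28 + (-3) = 30
Optimal value attained by: σ = (4, 2, 3, 1).
Answer: det⊕(T) = 41; verdict: NONSINGULAR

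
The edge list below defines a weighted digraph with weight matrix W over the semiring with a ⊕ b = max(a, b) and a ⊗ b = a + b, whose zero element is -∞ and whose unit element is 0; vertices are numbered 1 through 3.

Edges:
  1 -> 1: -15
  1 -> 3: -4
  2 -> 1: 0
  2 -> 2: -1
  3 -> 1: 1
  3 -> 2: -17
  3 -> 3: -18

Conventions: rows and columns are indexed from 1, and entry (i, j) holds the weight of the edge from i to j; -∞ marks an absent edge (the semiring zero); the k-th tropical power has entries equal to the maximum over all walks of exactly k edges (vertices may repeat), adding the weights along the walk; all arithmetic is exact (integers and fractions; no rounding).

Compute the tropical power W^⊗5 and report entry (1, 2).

W^⊗2:
  [-3, -21, -19]
  [-1, -2, -4]
  [-14, -18, -3]
W^⊗3:
  [-18, -22, -7]
  [-2, -3, -5]
  [-2, -19, -18]
W^⊗4:
  [-6, -23, -22]
  [-3, -4, -6]
  [-17, -20, -6]
W^⊗5:
  [-21, -24, -10]
  [-4, -5, -7]
  [-5, -21, -21]
Key observation: the optimum is the walk 1->3->2->2->2->2, with weight (-4) + (-17) + (-1) + (-1) + (-1) = -24.
Optimal value attained by: walk 1->3->2->2->2->2.
Answer: (W^⊗5)[1][2] = -24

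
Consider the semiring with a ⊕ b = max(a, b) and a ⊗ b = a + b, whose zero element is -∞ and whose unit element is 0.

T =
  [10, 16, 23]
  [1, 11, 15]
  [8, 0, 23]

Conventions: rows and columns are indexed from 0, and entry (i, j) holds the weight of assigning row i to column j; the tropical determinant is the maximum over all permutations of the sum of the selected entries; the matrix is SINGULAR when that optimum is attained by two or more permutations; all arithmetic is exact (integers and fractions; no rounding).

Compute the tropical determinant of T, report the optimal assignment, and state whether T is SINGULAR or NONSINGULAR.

σ = (0, 1, 2): 10 + 11 + 23 = 44
σ = (0, 2, 1): 10 + 15 + 0 = 25
σ = (1, 0, 2): 16 + 1 + 23 = 40
σ = (1, 2, 0): 16 + 15 + 8 = 39
σ = (2, 0, 1): 23 + 1 + 0 = 24
σ = (2, 1, 0): 23 + 11 + 8 = 42
Optimal value attained by: σ = (0, 1, 2).
Answer: det⊕(T) = 44; verdict: NONSINGULAR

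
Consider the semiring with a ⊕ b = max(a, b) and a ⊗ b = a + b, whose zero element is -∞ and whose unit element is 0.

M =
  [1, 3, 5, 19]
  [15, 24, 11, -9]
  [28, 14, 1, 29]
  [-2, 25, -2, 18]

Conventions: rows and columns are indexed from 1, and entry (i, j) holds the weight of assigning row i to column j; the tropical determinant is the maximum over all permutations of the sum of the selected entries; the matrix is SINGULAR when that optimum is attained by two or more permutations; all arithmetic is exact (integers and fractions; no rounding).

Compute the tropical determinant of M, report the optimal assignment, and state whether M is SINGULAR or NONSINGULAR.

σ = (1, 2, 3, 4): 1 + 24 + 1 + 18 = 44
σ = (1, 2, 4, 3): 1 + 24 + 29 + (-2) = 52
σ = (1, 3, 2, 4): 1 + 11 + 14 + 18 = 44
σ = (1, 3, 4, 2): 1 + 11 + 29 + 25 = 66
σ = (1, 4, 2, 3): 1 + (-9) + 14 + (-2) = 4
σ = (1, 4, 3, 2): 1 + (-9) + 1 + 25 = 18
σ = (2, 1, 3, 4): 3 + 15 + 1 + 18 = 37
σ = (2, 1, 4, 3): 3 + 15 + 29 + (-2) = 45
σ = (2, 3, 1, 4): 3 + 11 + 28 + 18 = 60
σ = (2, 3, 4, 1): 3 + 11 + 29 + (-2) = 41
σ = (2, 4, 1, 3): 3 + (-9) + 28 + (-2) = 20
σ = (2, 4, 3, 1): 3 + (-9) + 1 + (-2) = -7
σ = (3, 1, 2, 4): 5 + 15 + 14 + 18 = 52
σ = (3, 1, 4, 2): 5 + 15 + 29 + 25 = 74
σ = (3, 2, 1, 4): 5 + 24 + 28 + 18 = 75
σ = (3, 2, 4, 1): 5 + 24 + 29 + (-2) = 56
σ = (3, 4, 1, 2): 5 + (-9) + 28 + 25 = 49
σ = (3, 4, 2, 1): 5 + (-9) + 14 + (-2) = 8
σ = (4, 1, 2, 3): 19 + 15 + 14 + (-2) = 46
σ = (4, 1, 3, 2): 19 + 15 + 1 + 25 = 60
σ = (4, 2, 1, 3): 19 + 24 + 28 + (-2) = 69
σ = (4, 2, 3, 1): 19 + 24 + 1 + (-2) = 42
σ = (4, 3, 1, 2): 19 + 11 + 28 + 25 = 83
σ = (4, 3, 2, 1): 19 + 11 + 14 + (-2) = 42
Optimal value attained by: σ = (4, 3, 1, 2).
Answer: det⊕(M) = 83; verdict: NONSINGULAR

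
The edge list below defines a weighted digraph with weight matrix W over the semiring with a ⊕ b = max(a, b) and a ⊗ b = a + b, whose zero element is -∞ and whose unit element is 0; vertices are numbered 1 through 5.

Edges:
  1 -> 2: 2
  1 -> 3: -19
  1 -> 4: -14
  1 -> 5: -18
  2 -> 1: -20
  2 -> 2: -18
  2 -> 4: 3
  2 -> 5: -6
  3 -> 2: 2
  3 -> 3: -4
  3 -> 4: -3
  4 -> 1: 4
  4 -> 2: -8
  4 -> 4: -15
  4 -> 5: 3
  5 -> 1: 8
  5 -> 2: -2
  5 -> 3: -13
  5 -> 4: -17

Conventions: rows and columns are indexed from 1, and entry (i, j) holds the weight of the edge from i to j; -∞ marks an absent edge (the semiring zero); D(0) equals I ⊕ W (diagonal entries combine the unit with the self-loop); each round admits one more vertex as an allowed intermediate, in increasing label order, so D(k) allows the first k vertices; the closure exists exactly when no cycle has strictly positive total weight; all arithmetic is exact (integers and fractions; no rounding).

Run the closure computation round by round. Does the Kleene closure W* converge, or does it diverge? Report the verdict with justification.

D(0):
  [0, 2, -19, -14, -18]
  [-20, 0, -∞, 3, -6]
  [-∞, 2, 0, -3, -∞]
  [4, -8, -∞, 0, 3]
  [8, -2, -13, -17, 0]
D(1):
  [0, 2, -19, -14, -18]
  [-20, 0, -39, 3, -6]
  [-∞, 2, 0, -3, -∞]
  [4, 6, -15, 0, 3]
  [8, 10, -11, -6, 0]
Detection: at round 2, diagonal entry (4, 4) turns strictly positive.
Key observation: the cycle 4->1->2->4 has total weight 4 + 2 + 3, which is strictly positive.
Answer: DIVERGES — positive cycle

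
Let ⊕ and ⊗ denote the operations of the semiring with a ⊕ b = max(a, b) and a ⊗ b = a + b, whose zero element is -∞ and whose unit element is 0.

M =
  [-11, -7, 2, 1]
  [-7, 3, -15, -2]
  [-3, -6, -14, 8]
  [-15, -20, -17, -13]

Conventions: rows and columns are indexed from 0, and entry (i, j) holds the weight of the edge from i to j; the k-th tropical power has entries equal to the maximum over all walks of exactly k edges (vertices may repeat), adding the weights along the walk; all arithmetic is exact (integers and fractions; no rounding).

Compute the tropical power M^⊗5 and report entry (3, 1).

M^⊗2:
  [-1, -4, -9, 10]
  [-4, 6, -5, 1]
  [-7, -3, -1, -2]
  [-20, -17, -13, -9]
M^⊗3:
  [-5, -1, 1, 0]
  [-1, 9, -2, 4]
  [-4, 0, -5, 7]
  [-16, -14, -18, -5]
M^⊗4:
  [-2, 2, -3, 9]
  [2, 12, 1, 7]
  [-7, 3, -2, 3]
  [-20, -11, -14, -10]
M^⊗5:
  [-5, 5, 0, 5]
  [5, 15, 4, 10]
  [-4, 6, -5, 6]
  [-17, -8, -18, -6]
Key observation: the optimum is the walk 3->1->1->1->1->1, with weight (-20) + 3 + 3 + 3 + 3 = -8.
Optimal value attained by: walk 3->1->1->1->1->1.
Answer: (M^⊗5)[3][1] = -8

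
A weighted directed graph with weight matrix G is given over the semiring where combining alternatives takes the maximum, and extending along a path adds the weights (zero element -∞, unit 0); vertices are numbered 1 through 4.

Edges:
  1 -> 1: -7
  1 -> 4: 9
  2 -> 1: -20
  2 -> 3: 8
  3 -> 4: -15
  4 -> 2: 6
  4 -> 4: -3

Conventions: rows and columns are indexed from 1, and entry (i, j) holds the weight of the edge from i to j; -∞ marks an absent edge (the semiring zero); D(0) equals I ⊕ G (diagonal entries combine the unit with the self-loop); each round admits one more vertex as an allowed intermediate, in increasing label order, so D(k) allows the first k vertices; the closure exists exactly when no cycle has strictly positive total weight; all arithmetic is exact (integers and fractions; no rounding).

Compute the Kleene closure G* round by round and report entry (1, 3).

D(0):
  [0, -∞, -∞, 9]
  [-20, 0, 8, -∞]
  [-∞, -∞, 0, -15]
  [-∞, 6, -∞, 0]
D(1):
  [0, -∞, -∞, 9]
  [-20, 0, 8, -11]
  [-∞, -∞, 0, -15]
  [-∞, 6, -∞, 0]
D(2):
  [0, -∞, -∞, 9]
  [-20, 0, 8, -11]
  [-∞, -∞, 0, -15]
  [-14, 6, 14, 0]
D(3):
  [0, -∞, -∞, 9]
  [-20, 0, 8, -7]
  [-∞, -∞, 0, -15]
  [-14, 6, 14, 0]
D(4):
  [0, 15, 23, 9]
  [-20, 0, 8, -7]
  [-29, -9, 0, -15]
  [-14, 6, 14, 0]
Answer: G*[1][3] = 23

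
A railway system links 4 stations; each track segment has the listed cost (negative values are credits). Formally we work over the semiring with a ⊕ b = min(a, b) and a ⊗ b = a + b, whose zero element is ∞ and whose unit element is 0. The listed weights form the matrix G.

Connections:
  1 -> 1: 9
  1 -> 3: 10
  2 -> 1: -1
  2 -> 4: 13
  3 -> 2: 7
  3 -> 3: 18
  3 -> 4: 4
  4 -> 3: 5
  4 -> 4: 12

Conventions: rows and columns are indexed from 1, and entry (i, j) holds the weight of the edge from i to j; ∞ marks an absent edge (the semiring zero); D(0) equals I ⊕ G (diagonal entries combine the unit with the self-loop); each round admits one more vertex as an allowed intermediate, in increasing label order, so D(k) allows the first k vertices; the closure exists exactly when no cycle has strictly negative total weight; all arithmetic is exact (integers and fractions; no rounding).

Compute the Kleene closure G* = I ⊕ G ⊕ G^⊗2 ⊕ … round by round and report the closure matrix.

D(0):
  [0, ∞, 10, ∞]
  [-1, 0, ∞, 13]
  [∞, 7, 0, 4]
  [∞, ∞, 5, 0]
D(1):
  [0, ∞, 10, ∞]
  [-1, 0, 9, 13]
  [∞, 7, 0, 4]
  [∞, ∞, 5, 0]
D(2):
  [0, ∞, 10, ∞]
  [-1, 0, 9, 13]
  [6, 7, 0, 4]
  [∞, ∞, 5, 0]
D(3):
  [0, 17, 10, 14]
  [-1, 0, 9, 13]
  [6, 7, 0, 4]
  [11, 12, 5, 0]
D(4):
  [0, 17, 10, 14]
  [-1, 0, 9, 13]
  [6, 7, 0, 4]
  [11, 12, 5, 0]
Answer: G* = [[0, 17, 10, 14], [-1, 0, 9, 13], [6, 7, 0, 4], [11, 12, 5, 0]]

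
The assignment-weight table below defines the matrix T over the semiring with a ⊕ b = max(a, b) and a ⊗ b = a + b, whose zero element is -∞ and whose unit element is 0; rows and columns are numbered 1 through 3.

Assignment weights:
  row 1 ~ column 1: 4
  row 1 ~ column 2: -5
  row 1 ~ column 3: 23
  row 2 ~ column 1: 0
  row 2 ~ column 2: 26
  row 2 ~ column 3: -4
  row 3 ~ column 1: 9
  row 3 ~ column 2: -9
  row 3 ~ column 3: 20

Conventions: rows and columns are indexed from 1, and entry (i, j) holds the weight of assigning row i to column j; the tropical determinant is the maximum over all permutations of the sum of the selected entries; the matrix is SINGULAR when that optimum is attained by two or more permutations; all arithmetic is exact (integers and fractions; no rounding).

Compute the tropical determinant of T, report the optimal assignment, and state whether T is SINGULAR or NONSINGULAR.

σ = (1, 2, 3): 4 + 26 + 20 = 50
σ = (1, 3, 2): 4 + (-4) + (-9) = -9
σ = (2, 1, 3): (-5) + 0 + 20 = 15
σ = (2, 3, 1): (-5) + (-4) + 9 = 0
σ = (3, 1, 2): 23 + 0 + (-9) = 14
σ = (3, 2, 1): 23 + 26 + 9 = 58
Optimal value attained by: σ = (3, 2, 1).
Answer: det⊕(T) = 58; verdict: NONSINGULAR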